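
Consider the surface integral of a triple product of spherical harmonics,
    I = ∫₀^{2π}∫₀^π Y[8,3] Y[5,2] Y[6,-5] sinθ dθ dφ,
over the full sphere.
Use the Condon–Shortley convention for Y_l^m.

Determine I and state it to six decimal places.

0.000000

Σlᵢ=19 odd — θ-integrand is odd under cosθ→−cosθ; I=0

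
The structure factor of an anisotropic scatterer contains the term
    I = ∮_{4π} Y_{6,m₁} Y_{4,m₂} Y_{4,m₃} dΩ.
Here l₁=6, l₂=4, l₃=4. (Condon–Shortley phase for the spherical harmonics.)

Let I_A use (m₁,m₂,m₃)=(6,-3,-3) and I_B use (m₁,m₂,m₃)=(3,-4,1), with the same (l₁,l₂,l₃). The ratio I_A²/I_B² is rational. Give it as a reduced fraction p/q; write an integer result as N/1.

l's match ⇒ only the (l;m) 3-j factors differ between A and B.
A: triangle coeff Δ(6,4,4) = 1/1261260; Σ_t [0,0]: t=0:+1/518400 = 1/518400; (3j)²=7/195 [(6 4 4; 6 -3 -3)], sign=-1
B: triangle coeff Δ(6,4,4) = 1/1261260; Σ_t [0,0]: t=0:+1/51840 = 1/51840; (3j)²=8/429 [(6 4 4; 3 -4 1)], sign=-1
I_A²/I_B² = (7/195)/(8/429) = 77/40

77/40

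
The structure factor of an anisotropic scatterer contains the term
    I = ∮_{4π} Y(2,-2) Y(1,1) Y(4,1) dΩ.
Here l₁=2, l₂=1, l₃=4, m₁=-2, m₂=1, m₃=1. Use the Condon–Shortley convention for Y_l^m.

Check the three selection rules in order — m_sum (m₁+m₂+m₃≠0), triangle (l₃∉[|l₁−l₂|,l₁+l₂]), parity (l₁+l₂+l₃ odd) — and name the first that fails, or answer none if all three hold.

triangle

azimuthal sum: -2 + 1 + 1 = 0  ✓
1 ≤ 4 ≤ 3 (triangle on l)  ✗
L = 2 + 1 + 4 = 7 (odd)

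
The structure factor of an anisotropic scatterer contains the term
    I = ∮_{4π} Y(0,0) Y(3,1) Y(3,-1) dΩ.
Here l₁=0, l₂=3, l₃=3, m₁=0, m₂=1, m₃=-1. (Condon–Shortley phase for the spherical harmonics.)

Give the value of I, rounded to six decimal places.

-0.282095

Checks pass: Σm=0; 6 even; l₃=3∈[3,3].
(2·0+1)(2·3+1)(2·3+1) = 49
Δ: 0! 0! 6! / 7! → 1/7
sum: t=0:+1/36 = 1/36
3j²(0 3 3; 0 0 0) = Δ·Π!·Σ² = 1/7  (sign -1)
sum: t=0:+1/48 = 1/48
3j²(0 3 3; 0 1 -1) = Δ·Π!·Σ² = 1/7  (sign +1)
combine: 4πI² = 49·1/7·1/7 = 1/1
take √, sign -1: I = -0.28209479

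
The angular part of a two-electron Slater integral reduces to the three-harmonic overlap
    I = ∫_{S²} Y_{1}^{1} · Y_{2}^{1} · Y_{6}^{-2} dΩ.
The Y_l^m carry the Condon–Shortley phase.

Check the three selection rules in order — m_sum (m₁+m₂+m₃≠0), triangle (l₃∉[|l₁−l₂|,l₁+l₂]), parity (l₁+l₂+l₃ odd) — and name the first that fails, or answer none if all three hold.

triangle

Σmᵢ = 0  ✓
l₃∈[|l₁−l₂|,l₁+l₂]=[1,3], have l₃=6  ✗
Σlᵢ = 9 ⇒ odd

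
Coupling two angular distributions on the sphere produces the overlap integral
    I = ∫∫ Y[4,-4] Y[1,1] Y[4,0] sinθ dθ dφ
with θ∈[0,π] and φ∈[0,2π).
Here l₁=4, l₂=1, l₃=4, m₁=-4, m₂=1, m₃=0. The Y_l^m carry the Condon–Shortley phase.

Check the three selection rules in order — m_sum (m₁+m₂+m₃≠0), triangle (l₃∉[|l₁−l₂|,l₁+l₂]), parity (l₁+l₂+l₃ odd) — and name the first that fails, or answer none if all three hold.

Σmᵢ = -3  ✗
l₃∈[|l₁−l₂|,l₁+l₂]=[3,5], have l₃=4
Σlᵢ = 9 ⇒ odd

m_sum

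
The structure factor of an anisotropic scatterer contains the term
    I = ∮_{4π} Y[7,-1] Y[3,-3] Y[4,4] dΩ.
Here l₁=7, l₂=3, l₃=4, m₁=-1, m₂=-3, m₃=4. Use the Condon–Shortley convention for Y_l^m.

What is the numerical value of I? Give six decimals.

-0.006738

Checks pass: Σm=0; 14 even; l₃=4∈[4,10].
(2·7+1)(2·3+1)(2·4+1) = 945
Δ: 6! 8! 0! / 15! → 1/45045
sum: t=3:−1/20736 = -1/20736
3j²(7 3 4; 0 0 0) = Δ·Π!·Σ² = 35/1287  (sign -1)
sum: t=0:+1/29030400 = 1/29030400
3j²(7 3 4; -1 -3 4) = Δ·Π!·Σ² = 1/45045  (sign +1)
combine: 4πI² = 945·35/1287·1/45045 = 35/61347
take √, sign -1: I = -0.00673802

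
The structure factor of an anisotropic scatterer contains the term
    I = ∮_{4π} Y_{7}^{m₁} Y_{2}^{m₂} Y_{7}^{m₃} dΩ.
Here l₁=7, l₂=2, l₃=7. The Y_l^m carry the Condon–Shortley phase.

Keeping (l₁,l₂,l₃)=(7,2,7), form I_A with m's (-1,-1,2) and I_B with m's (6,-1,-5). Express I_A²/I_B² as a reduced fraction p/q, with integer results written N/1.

l's match ⇒ only the (l;m) 3-j factors differ between A and B.
A: triangle coeff Δ(7,2,7) = 1/185640; Σ_t [0,1]: t=0:+1/1935360 t=1:−1/1209600 = -1/3225600; (3j)²=243/61880 [(7 2 7; -1 -1 2)], sign=+1
B: triangle coeff Δ(7,2,7) = 1/185640; Σ_t [0,1]: t=0:+1/79833600 t=1:−1/958003200 = 1/87091200; (3j)²=121/4760 [(7 2 7; 6 -1 -5)], sign=+1
I_A²/I_B² = (243/61880)/(121/4760) = 243/1573

243/1573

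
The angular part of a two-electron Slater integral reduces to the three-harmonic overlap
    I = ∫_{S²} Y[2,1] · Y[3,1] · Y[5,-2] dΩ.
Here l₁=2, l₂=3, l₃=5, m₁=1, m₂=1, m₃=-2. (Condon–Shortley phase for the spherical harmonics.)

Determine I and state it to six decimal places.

Checks pass: Σm=0; 10 even; l₃=5∈[1,5].
(2·2+1)(2·3+1)(2·5+1) = 385
Δ: 0! 4! 6! / 11! → 1/2310
sum: t=0:+1/144 = 1/144
3j²(2 3 5; 0 0 0) = Δ·Π!·Σ² = 10/231  (sign -1)
sum: t=0:+1/288 = 1/288
3j²(2 3 5; 1 1 -2) = Δ·Π!·Σ² = 1/22  (sign -1)
combine: 4πI² = 385·10/231·1/22 = 25/33
take √, sign +1: I = 0.24553200

0.245532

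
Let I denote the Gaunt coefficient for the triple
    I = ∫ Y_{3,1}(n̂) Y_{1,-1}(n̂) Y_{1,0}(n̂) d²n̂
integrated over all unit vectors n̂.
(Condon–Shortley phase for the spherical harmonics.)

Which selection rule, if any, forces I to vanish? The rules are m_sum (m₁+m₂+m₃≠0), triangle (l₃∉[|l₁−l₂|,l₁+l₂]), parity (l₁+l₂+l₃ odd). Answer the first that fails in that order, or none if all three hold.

triangle

Σmᵢ = 0  ✓
l₃∈[|l₁−l₂|,l₁+l₂]=[2,4], have l₃=1  ✗
Σlᵢ = 5 ⇒ odd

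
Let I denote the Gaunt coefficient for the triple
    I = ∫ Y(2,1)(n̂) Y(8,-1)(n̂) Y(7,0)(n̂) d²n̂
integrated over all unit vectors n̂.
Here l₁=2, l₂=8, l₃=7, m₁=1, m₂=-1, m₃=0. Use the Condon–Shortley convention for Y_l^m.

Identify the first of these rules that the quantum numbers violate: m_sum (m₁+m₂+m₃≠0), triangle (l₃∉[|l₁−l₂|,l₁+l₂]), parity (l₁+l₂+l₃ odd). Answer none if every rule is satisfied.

Σmᵢ = 0  ✓
l₃∈[|l₁−l₂|,l₁+l₂]=[6,10], have l₃=7  ✓
Σlᵢ = 17 ⇒ odd  ✗

parity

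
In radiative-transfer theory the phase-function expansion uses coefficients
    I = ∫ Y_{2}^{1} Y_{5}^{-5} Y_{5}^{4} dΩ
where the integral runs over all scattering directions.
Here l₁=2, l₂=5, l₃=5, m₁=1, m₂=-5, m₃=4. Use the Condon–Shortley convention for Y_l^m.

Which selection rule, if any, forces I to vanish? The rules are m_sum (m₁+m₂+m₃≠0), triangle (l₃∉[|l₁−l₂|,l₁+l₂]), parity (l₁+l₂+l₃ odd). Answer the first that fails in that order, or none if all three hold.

none

m₁+m₂+m₃ = 1 − 5 + 4 = 0  ✓
triangle: |2−5|=3 ≤ l₃=5 ≤ 2+5=7  ✓
parity: l₁+l₂+l₃ = 12 is even  ✓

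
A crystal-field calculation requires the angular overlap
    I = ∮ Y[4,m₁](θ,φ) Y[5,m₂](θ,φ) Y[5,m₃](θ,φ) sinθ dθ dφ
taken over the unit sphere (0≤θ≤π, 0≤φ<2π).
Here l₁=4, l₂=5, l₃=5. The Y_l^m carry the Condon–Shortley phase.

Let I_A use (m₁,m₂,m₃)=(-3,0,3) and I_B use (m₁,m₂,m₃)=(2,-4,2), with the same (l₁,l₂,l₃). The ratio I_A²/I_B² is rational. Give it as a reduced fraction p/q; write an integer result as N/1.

Shared (l₁,l₂,l₃)=(4,5,5): N and (l;000)² cancel in I_A²/I_B².
A: Δ = 4!·4!·6!/15! = 1/3153150; Racah Σ t=3..4: t=3:−1/6912 t=4:+1/17280 = -1/11520; ⇒ 3j(4 5 5; -3 0 3)² = 2/143, sgn -1
B: Δ = 4!·4!·6!/15! = 1/3153150; Racah Σ t=0..1: t=0:+1/11520 t=1:−1/25920 = 1/20736; ⇒ 3j(4 5 5; 2 -4 2)² = 5/429, sgn -1
I_A²/I_B² = (2/143)/(5/429) = 6/5

6/5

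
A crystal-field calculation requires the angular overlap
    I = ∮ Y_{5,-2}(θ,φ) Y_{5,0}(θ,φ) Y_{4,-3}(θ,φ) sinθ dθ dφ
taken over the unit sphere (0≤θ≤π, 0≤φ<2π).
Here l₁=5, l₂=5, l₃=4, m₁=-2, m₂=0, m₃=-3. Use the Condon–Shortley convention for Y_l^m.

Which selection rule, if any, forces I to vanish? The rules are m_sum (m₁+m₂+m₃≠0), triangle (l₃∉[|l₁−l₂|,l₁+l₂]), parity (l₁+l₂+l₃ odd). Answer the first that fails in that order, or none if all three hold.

m₁+m₂+m₃ = -2 + 0 − 3 = -5  ✗
triangle: |5−5|=0 ≤ l₃=4 ≤ 5+5=10
parity: l₁+l₂+l₃ = 14 is even

m_sum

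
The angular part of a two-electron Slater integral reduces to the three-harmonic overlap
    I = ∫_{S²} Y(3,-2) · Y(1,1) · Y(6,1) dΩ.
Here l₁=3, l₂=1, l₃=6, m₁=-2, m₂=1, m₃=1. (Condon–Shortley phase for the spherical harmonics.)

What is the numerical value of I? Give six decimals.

0.000000

|3−1|≤6≤3+1 violated ⇒ I = 0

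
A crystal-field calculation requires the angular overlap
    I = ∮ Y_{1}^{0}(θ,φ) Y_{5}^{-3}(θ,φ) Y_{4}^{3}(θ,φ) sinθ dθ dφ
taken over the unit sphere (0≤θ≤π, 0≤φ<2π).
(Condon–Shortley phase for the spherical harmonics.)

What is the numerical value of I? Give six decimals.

-0.196426

Rules hold: Σm=0, L=10 even, 4≤4≤6.
N = 3·11·9 = 297
Δ = 2!·0!·8!/11! = 1/495
Racah Σ t=1..1: t=1:−1/576 = -1/576
⇒ 3j(1 5 4; 0 0 0)² = 5/99, sgn -1
Racah Σ t=1..1: t=1:−1/5040 = -1/5040
⇒ 3j(1 5 4; 0 -3 3)² = 16/495, sgn +1
4πI² = N·(3j₀)²·(3jₘ)² = 16/33
I = -1·√(0.484848/4π) = -0.19642560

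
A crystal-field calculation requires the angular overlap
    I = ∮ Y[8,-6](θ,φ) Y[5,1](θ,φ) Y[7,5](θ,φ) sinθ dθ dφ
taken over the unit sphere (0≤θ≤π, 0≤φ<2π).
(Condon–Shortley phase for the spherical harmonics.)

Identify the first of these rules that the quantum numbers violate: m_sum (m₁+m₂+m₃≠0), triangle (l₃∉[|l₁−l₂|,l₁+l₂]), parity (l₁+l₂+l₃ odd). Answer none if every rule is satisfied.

none

Σmᵢ = 0  ✓
l₃∈[|l₁−l₂|,l₁+l₂]=[3,13], have l₃=7  ✓
Σlᵢ = 20 ⇒ even  ✓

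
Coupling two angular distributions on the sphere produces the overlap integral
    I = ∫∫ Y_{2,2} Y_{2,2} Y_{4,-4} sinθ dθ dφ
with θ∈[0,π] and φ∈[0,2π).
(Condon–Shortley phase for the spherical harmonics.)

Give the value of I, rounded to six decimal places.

0.337168

Rules hold: Σm=0, L=8 even, 0≤4≤4.
N = 5·5·9 = 225
Δ = 0!·4!·4!/9! = 1/630
Racah Σ t=0..0: t=0:+1/16 = 1/16
⇒ 3j(2 2 4; 0 0 0)² = 2/35, sgn +1
Racah Σ t=0..0: t=0:+1/576 = 1/576
⇒ 3j(2 2 4; 2 2 -4)² = 1/9, sgn +1
4πI² = N·(3j₀)²·(3jₘ)² = 10/7
I = +1·√(1.42857/4π) = 0.33716777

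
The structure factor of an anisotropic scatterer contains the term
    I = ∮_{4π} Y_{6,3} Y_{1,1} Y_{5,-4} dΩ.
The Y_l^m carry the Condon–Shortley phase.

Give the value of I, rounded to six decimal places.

Checks pass: Σm=0; 12 even; l₃=5∈[5,7].
(2·6+1)(2·1+1)(2·5+1) = 429
Δ: 2! 10! 0! / 13! → 1/858
sum: t=1:−1/14400 = -1/14400
3j²(6 1 5; 0 0 0) = Δ·Π!·Σ² = 6/143  (sign +1)
sum: t=2:+1/725760 = 1/725760
3j²(6 1 5; 3 1 -4) = Δ·Π!·Σ² = 1/286  (sign -1)
combine: 4πI² = 429·6/143·1/286 = 9/143
take √, sign -1: I = -0.07076985

-0.070770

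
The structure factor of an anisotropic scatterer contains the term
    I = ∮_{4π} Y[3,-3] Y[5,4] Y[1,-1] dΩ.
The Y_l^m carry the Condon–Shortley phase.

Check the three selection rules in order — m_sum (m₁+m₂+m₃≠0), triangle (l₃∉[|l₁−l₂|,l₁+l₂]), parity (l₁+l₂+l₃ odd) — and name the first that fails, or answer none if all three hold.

triangle

Σmᵢ = 0  ✓
l₃∈[|l₁−l₂|,l₁+l₂]=[2,8], have l₃=1  ✗
Σlᵢ = 9 ⇒ odd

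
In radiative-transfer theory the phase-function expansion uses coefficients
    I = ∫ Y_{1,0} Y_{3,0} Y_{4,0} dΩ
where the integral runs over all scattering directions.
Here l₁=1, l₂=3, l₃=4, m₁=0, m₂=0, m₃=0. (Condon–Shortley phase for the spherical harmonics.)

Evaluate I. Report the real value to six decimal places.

0.246233

Rules hold: Σm=0, L=8 even, 2≤4≤4.
N = 3·7·9 = 189
Δ = 0!·2!·6!/9! = 1/252
Racah Σ t=0..0: t=0:+1/36 = 1/36
⇒ 3j(1 3 4; 0 0 0)² = 4/63, sgn +1
(m-triple is (0,0,0) — same symbol as above.)
4πI² = N·(3j₀)²·(3jₘ)² = 16/21
I = +1·√(0.761905/4π) = 0.24623252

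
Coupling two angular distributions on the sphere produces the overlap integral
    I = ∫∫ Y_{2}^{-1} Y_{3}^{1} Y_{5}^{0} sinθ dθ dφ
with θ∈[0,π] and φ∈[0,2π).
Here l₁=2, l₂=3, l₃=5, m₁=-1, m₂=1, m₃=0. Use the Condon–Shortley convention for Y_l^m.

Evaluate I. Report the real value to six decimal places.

Rules hold: Σm=0, L=10 even, 1≤5≤5.
N = 5·7·11 = 385
Δ = 0!·4!·6!/11! = 1/2310
Racah Σ t=0..0: t=0:+1/144 = 1/144
⇒ 3j(2 3 5; 0 0 0)² = 10/231, sgn -1
Racah Σ t=0..0: t=0:+1/288 = 1/288
⇒ 3j(2 3 5; -1 1 0)² = 5/231, sgn -1
4πI² = N·(3j₀)²·(3jₘ)² = 250/693
I = +1·√(0.36075/4π) = 0.16943318

0.169433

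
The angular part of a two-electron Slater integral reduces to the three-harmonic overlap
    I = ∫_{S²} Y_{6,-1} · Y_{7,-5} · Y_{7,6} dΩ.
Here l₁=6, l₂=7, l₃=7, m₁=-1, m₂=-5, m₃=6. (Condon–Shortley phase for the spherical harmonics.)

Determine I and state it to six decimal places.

-0.100056

Rules hold: Σm=0, L=20 even, 1≤7≤13.
N = 13·15·15 = 2925
Δ = 6!·6!·8!/21! = 1/2444321880
Racah Σ t=0..6: t=0:+1/2612736000 t=1:−1/20736000 t=2:+1/1658880 t=3:−1/746496 t=4:+1/1658880 t=5:−1/20736000 t=6:+1/2612736000 = -1/4354560
⇒ 3j(6 7 7; 0 0 0)² = 1000/138567, sgn +1
Racah Σ t=1..2: t=1:−1/435456000 t=2:+1/232243200 = 1/497664000
⇒ 3j(6 7 7; -1 -5 6)² = 77/12920, sgn -1
4πI² = N·(3j₀)²·(3jₘ)² = 13125/104329
I = -1·√(0.125804/4π) = -0.10005578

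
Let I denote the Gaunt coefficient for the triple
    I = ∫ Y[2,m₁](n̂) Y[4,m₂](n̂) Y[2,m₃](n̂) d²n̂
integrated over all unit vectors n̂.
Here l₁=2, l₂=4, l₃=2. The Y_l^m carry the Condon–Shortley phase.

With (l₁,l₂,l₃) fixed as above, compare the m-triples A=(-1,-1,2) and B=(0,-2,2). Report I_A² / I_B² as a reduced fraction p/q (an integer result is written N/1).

1/3

l's match ⇒ only the (l;m) 3-j factors differ between A and B.
A: triangle coeff Δ(2,4,2) = 1/630; Σ_t [3,3]: t=3:−1/144 = -1/144; (3j)²=1/126 [(2 4 2; -1 -1 2)], sign=-1
B: triangle coeff Δ(2,4,2) = 1/630; Σ_t [2,2]: t=2:+1/96 = 1/96; (3j)²=1/42 [(2 4 2; 0 -2 2)], sign=+1
I_A²/I_B² = (1/126)/(1/42) = 1/3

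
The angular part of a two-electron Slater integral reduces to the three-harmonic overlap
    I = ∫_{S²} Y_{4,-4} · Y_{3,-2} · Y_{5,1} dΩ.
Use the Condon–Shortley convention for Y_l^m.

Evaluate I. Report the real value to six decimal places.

m-sum = -4 − 2 + 1 = -5 ≠ 0 ⇒ I = 0

0.000000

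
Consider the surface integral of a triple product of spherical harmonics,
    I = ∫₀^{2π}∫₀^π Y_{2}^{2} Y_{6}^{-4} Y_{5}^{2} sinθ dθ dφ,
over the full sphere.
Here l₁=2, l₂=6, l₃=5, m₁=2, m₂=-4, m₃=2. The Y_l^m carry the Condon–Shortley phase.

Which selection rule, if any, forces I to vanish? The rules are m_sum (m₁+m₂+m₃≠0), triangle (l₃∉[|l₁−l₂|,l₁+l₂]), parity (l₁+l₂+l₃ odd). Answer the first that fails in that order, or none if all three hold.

Σmᵢ = 0  ✓
l₃∈[|l₁−l₂|,l₁+l₂]=[4,8], have l₃=5  ✓
Σlᵢ = 13 ⇒ odd  ✗

parity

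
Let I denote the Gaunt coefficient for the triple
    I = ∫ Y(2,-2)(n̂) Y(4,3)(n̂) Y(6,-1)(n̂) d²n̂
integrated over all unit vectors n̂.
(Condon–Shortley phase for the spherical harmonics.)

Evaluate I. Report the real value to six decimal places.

Checks pass: Σm=0; 12 even; l₃=6∈[2,6].
(2·2+1)(2·4+1)(2·6+1) = 585
Δ: 0! 4! 8! / 13! → 1/6435
sum: t=0:+1/2304 = 1/2304
3j²(2 4 6; 0 0 0) = Δ·Π!·Σ² = 5/143  (sign +1)
sum: t=0:+1/120960 = 1/120960
3j²(2 4 6; -2 3 -1) = Δ·Π!·Σ² = 1/1287  (sign -1)
combine: 4πI² = 585·5/143·1/1287 = 25/1573
take √, sign -1: I = -0.03556319

-0.035563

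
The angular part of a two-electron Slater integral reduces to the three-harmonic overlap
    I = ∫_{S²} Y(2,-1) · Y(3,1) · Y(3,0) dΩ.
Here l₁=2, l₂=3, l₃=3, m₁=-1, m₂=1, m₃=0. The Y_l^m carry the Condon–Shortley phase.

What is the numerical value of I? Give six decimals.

Checks pass: Σm=0; 8 even; l₃=3∈[1,5].
(2·2+1)(2·3+1)(2·3+1) = 245
Δ: 2! 2! 4! / 9! → 1/3780
sum: t=0:+1/24 t=1:−1/4 t=2:+1/24 = -1/6
3j²(2 3 3; 0 0 0) = Δ·Π!·Σ² = 4/105  (sign +1)
sum: t=1:−1/12 t=2:+1/8 = 1/24
3j²(2 3 3; -1 1 0) = Δ·Π!·Σ² = 1/210  (sign -1)
combine: 4πI² = 245·4/105·1/210 = 2/45
take √, sign -1: I = -0.05947080

-0.059471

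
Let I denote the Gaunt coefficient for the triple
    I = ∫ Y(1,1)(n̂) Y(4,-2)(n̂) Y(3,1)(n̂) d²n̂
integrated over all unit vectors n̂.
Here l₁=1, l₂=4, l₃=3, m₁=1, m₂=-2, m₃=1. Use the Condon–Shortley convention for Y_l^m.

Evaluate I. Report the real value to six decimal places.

Checks pass: Σm=0; 8 even; l₃=3∈[3,5].
(2·1+1)(2·4+1)(2·3+1) = 189
Δ: 2! 0! 6! / 9! → 1/252
sum: t=1:−1/36 = -1/36
3j²(1 4 3; 0 0 0) = Δ·Π!·Σ² = 4/63  (sign +1)
sum: t=0:+1/96 = 1/96
3j²(1 4 3; 1 -2 1) = Δ·Π!·Σ² = 5/84  (sign +1)
combine: 4πI² = 189·4/63·5/84 = 5/7
take √, sign +1: I = 0.23841361

0.238414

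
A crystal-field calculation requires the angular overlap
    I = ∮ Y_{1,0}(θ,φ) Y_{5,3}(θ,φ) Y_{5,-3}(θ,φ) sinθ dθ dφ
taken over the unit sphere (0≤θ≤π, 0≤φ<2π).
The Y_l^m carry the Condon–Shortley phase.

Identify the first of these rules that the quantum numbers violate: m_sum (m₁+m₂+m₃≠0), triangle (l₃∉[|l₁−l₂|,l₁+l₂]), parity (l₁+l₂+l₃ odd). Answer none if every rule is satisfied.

azimuthal sum: 0 + 3 − 3 = 0  ✓
4 ≤ 5 ≤ 6 (triangle on l)  ✓
L = 1 + 5 + 5 = 11 (odd)  ✗

parity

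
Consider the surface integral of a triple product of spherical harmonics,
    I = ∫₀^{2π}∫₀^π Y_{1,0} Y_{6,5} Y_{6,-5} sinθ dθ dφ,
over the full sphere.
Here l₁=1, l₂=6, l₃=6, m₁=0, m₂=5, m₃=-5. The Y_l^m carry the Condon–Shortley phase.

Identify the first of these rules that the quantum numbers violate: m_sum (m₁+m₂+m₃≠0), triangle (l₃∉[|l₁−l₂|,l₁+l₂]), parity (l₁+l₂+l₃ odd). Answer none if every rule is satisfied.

m₁+m₂+m₃ = 0 + 5 − 5 = 0  ✓
triangle: |1−6|=5 ≤ l₃=6 ≤ 1+6=7  ✓
parity: l₁+l₂+l₃ = 13 is odd  ✗

parity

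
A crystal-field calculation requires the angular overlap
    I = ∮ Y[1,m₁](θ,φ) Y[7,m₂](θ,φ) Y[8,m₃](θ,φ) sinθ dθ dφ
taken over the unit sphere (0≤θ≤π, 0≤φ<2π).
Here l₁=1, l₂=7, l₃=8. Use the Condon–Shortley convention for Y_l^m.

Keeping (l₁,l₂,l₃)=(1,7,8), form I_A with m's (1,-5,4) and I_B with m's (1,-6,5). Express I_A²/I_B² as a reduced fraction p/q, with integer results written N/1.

2/1

Shared (l₁,l₂,l₃)=(1,7,8): N and (l;000)² cancel in I_A²/I_B².
A: Δ = 0!·2!·14!/17! = 1/2040; Racah Σ t=0..0: t=0:+1/1916006400 = 1/1916006400; ⇒ 3j(1 7 8; 1 -5 4)² = 1/340, sgn +1
B: Δ = 0!·2!·14!/17! = 1/2040; Racah Σ t=0..0: t=0:+1/12454041600 = 1/12454041600; ⇒ 3j(1 7 8; 1 -6 5)² = 1/680, sgn -1
I_A²/I_B² = (1/340)/(1/680) = 2/1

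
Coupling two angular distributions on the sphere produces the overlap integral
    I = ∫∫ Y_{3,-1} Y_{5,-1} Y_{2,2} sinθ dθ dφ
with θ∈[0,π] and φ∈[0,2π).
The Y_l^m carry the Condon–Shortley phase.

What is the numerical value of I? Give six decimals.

-0.092802

Rules hold: Σm=0, L=10 even, 2≤2≤8.
N = 7·11·5 = 385
Δ = 6!·0!·4!/11! = 1/2310
Racah Σ t=3..3: t=3:−1/144 = -1/144
⇒ 3j(3 5 2; 0 0 0)² = 10/231, sgn -1
Racah Σ t=4..4: t=4:+1/1152 = 1/1152
⇒ 3j(3 5 2; -1 -1 2)² = 1/154, sgn +1
4πI² = N·(3j₀)²·(3jₘ)² = 25/231
I = -1·√(0.108225/4π) = -0.09280237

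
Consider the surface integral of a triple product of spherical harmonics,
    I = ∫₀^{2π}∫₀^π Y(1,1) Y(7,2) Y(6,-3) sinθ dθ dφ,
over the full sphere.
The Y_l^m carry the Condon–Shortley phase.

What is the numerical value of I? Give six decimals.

0.110647

Checks pass: Σm=0; 14 even; l₃=6∈[6,8].
(2·1+1)(2·7+1)(2·6+1) = 585
Δ: 2! 0! 12! / 15! → 1/1365
sum: t=1:−1/518400 = -1/518400
3j²(1 7 6; 0 0 0) = Δ·Π!·Σ² = 7/195  (sign -1)
sum: t=0:+1/4354560 = 1/4354560
3j²(1 7 6; 1 2 -3) = Δ·Π!·Σ² = 2/273  (sign -1)
combine: 4πI² = 585·7/195·2/273 = 2/13
take √, sign +1: I = 0.11064668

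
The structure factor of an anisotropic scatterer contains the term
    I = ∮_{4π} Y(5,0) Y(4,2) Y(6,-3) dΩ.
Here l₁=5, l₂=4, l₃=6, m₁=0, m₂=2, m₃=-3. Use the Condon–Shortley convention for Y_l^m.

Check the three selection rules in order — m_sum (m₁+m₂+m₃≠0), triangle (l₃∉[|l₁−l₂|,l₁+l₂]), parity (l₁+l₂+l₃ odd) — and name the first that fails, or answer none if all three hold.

m_sum

azimuthal sum: 0 + 2 − 3 = -1  ✗
1 ≤ 6 ≤ 9 (triangle on l)
L = 5 + 4 + 6 = 15 (odd)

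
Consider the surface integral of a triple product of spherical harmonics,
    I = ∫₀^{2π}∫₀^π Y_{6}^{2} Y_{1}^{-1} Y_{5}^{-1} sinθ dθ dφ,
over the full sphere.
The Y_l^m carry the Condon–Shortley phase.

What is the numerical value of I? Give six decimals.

Checks pass: Σm=0; 12 even; l₃=5∈[5,7].
(2·6+1)(2·1+1)(2·5+1) = 429
Δ: 2! 10! 0! / 13! → 1/858
sum: t=1:−1/14400 = -1/14400
3j²(6 1 5; 0 0 0) = Δ·Π!·Σ² = 6/143  (sign +1)
sum: t=0:+1/34560 = 1/34560
3j²(6 1 5; 2 -1 -1) = Δ·Π!·Σ² = 14/429  (sign +1)
combine: 4πI² = 429·6/143·14/429 = 84/143
take √, sign +1: I = 0.21620548

0.216205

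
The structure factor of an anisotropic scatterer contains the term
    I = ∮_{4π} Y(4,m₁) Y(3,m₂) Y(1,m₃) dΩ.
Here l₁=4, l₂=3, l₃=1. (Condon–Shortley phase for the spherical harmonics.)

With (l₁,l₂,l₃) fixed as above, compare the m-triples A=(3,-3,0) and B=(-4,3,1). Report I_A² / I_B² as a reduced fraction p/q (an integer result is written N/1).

l's match ⇒ only the (l;m) 3-j factors differ between A and B.
A: triangle coeff Δ(4,3,1) = 1/252; Σ_t [0,0]: t=0:+1/720 = 1/720; (3j)²=1/36 [(4 3 1; 3 -3 0)], sign=-1
B: triangle coeff Δ(4,3,1) = 1/252; Σ_t [6,6]: t=6:+1/1440 = 1/1440; (3j)²=1/9 [(4 3 1; -4 3 1)], sign=+1
I_A²/I_B² = (1/36)/(1/9) = 1/4

1/4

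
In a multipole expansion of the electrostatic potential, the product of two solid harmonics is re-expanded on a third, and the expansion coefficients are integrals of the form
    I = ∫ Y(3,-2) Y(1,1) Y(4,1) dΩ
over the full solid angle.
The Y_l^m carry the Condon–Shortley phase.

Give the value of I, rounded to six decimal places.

Rules hold: Σm=0, L=8 even, 2≤4≤4.
N = 7·3·9 = 189
Δ = 0!·6!·2!/9! = 1/252
Racah Σ t=0..0: t=0:+1/36 = 1/36
⇒ 3j(3 1 4; 0 0 0)² = 4/63, sgn +1
Racah Σ t=0..0: t=0:+1/240 = 1/240
⇒ 3j(3 1 4; -2 1 1)² = 1/84, sgn -1
4πI² = N·(3j₀)²·(3jₘ)² = 1/7
I = -1·√(0.142857/4π) = -0.10662181

-0.106622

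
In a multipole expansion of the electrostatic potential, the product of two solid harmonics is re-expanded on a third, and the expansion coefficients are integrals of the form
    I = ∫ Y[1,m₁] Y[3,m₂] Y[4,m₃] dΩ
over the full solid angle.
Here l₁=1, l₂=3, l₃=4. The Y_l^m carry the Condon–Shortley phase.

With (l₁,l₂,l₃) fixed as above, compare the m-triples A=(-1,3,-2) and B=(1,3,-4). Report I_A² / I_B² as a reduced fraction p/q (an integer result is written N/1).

Same 1,3,4: normalisation and zero-m 3j drop out of the ratio.
A: Δ: 0! 2! 6! / 9! → 1/252; sum: t=0:+1/1440 = 1/1440; 3j²(1 3 4; -1 3 -2) = Δ·Π!·Σ² = 1/252  (sign +1)
B: Δ: 0! 2! 6! / 9! → 1/252; sum: t=0:+1/1440 = 1/1440; 3j²(1 3 4; 1 3 -4) = Δ·Π!·Σ² = 1/9  (sign +1)
I_A²/I_B² = (1/252)/(1/9) = 1/28

1/28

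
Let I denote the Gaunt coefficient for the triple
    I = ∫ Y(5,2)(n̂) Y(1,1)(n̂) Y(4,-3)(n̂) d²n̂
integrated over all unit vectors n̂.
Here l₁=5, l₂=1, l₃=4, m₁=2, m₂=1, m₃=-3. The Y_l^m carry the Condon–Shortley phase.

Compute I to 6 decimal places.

Checks pass: Σm=0; 10 even; l₃=4∈[4,6].
(2·5+1)(2·1+1)(2·4+1) = 297
Δ: 2! 8! 0! / 11! → 1/495
sum: t=1:−1/576 = -1/576
3j²(5 1 4; 0 0 0) = Δ·Π!·Σ² = 5/99  (sign -1)
sum: t=2:+1/10080 = 1/10080
3j²(5 1 4; 2 1 -3) = Δ·Π!·Σ² = 1/165  (sign -1)
combine: 4πI² = 297·5/99·1/165 = 1/11
take √, sign +1: I = 0.08505478

0.085055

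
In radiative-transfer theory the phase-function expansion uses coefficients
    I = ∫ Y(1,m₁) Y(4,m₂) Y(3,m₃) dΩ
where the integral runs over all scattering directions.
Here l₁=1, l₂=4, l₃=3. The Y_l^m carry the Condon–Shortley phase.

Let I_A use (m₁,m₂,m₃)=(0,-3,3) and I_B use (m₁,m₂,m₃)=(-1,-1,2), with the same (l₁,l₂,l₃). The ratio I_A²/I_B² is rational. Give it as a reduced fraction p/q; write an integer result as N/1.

7/3

Shared (l₁,l₂,l₃)=(1,4,3): N and (l;000)² cancel in I_A²/I_B².
A: Δ = 2!·0!·6!/9! = 1/252; Racah Σ t=1..1: t=1:−1/720 = -1/720; ⇒ 3j(1 4 3; 0 -3 3)² = 1/36, sgn -1
B: Δ = 2!·0!·6!/9! = 1/252; Racah Σ t=2..2: t=2:+1/240 = 1/240; ⇒ 3j(1 4 3; -1 -1 2)² = 1/84, sgn -1
I_A²/I_B² = (1/36)/(1/84) = 7/3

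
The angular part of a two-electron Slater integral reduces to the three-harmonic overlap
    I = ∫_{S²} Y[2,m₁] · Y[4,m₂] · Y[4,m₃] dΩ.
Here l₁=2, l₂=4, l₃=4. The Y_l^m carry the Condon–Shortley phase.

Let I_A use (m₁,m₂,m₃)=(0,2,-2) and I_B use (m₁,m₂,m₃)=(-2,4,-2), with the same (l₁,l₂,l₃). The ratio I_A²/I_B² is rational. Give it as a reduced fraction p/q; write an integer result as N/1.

l's match ⇒ only the (l;m) 3-j factors differ between A and B.
A: triangle coeff Δ(2,4,4) = 1/13860; Σ_t [0,2]: t=0:+1/2880 t=1:−1/120 t=2:+1/192 = -1/360; (3j)²=16/3465 [(2 4 4; 0 2 -2)], sign=-1
B: triangle coeff Δ(2,4,4) = 1/13860; Σ_t [2,2]: t=2:+1/2880 = 1/2880; (3j)²=2/165 [(2 4 4; -2 4 -2)], sign=+1
I_A²/I_B² = (16/3465)/(2/165) = 8/21

8/21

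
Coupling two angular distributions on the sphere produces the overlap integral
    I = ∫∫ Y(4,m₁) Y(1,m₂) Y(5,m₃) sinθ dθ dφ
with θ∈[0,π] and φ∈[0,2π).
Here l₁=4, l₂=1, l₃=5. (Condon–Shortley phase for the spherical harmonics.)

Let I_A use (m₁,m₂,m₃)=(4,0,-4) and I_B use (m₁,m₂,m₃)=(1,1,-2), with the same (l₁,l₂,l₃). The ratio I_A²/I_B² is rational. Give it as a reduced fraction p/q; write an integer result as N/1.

l's match ⇒ only the (l;m) 3-j factors differ between A and B.
A: triangle coeff Δ(4,1,5) = 1/495; Σ_t [0,0]: t=0:+1/40320 = 1/40320; (3j)²=1/55 [(4 1 5; 4 0 -4)], sign=-1
B: triangle coeff Δ(4,1,5) = 1/495; Σ_t [0,0]: t=0:+1/1440 = 1/1440; (3j)²=7/165 [(4 1 5; 1 1 -2)], sign=-1
I_A²/I_B² = (1/55)/(7/165) = 3/7

3/7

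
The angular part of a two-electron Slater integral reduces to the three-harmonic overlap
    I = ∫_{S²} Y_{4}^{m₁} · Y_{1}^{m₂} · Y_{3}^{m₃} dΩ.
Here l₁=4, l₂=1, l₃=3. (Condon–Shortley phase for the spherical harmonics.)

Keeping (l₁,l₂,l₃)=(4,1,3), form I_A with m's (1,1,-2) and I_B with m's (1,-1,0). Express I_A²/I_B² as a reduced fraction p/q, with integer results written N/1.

Shared (l₁,l₂,l₃)=(4,1,3): N and (l;000)² cancel in I_A²/I_B².
A: Δ = 2!·6!·0!/9! = 1/252; Racah Σ t=2..2: t=2:+1/240 = 1/240; ⇒ 3j(4 1 3; 1 1 -2)² = 1/84, sgn -1
B: Δ = 2!·6!·0!/9! = 1/252; Racah Σ t=0..0: t=0:+1/72 = 1/72; ⇒ 3j(4 1 3; 1 -1 0)² = 5/126, sgn -1
I_A²/I_B² = (1/84)/(5/126) = 3/10

3/10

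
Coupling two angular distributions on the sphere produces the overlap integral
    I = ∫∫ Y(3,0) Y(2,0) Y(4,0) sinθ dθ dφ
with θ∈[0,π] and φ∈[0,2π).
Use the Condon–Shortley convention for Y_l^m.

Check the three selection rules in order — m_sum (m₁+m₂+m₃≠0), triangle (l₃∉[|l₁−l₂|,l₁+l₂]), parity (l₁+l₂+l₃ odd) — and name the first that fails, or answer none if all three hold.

parity

Σmᵢ = 0  ✓
l₃∈[|l₁−l₂|,l₁+l₂]=[1,5], have l₃=4  ✓
Σlᵢ = 9 ⇒ odd  ✗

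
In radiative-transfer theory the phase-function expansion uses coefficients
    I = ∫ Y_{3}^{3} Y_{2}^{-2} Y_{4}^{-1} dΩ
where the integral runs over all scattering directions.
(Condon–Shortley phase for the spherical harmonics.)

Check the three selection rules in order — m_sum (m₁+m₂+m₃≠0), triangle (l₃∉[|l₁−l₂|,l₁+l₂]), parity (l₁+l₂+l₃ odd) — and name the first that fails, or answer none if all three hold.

parity

azimuthal sum: 3 − 2 − 1 = 0  ✓
1 ≤ 4 ≤ 5 (triangle on l)  ✓
L = 3 + 2 + 4 = 9 (odd)  ✗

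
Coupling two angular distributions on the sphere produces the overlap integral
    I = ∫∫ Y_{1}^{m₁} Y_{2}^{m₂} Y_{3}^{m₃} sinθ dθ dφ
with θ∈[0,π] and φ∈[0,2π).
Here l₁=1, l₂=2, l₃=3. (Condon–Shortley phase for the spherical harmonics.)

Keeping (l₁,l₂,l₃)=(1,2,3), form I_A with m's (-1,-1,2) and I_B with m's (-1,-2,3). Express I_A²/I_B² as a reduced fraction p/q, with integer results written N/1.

Same 1,2,3: normalisation and zero-m 3j drop out of the ratio.
A: Δ: 0! 2! 4! / 7! → 1/105; sum: t=0:+1/12 = 1/12; 3j²(1 2 3; -1 -1 2) = Δ·Π!·Σ² = 2/21  (sign -1)
B: Δ: 0! 2! 4! / 7! → 1/105; sum: t=0:+1/48 = 1/48; 3j²(1 2 3; -1 -2 3) = Δ·Π!·Σ² = 1/7  (sign +1)
I_A²/I_B² = (2/21)/(1/7) = 2/3

2/3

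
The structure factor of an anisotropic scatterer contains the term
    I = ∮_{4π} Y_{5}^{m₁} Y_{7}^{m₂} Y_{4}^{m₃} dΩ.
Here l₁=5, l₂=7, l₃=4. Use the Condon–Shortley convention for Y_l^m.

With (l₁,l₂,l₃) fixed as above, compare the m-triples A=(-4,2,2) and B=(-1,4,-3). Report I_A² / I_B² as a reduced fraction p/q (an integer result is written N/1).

2187/539

Same 5,7,4: normalisation and zero-m 3j drop out of the ratio.
A: Δ: 8! 2! 6! / 17! → 1/6126120; sum: t=7:−1/483840 t=8:+1/4838400 = -1/537600; 3j²(5 7 4; -4 2 2) = Δ·Π!·Σ² = 2187/170170  (sign -1)
B: Δ: 8! 2! 6! / 17! → 1/6126120; sum: t=5:−1/518400 t=6:+1/345600 = 1/1036800; 3j²(5 7 4; -1 4 -3) = Δ·Π!·Σ² = 7/2210  (sign -1)
I_A²/I_B² = (2187/170170)/(7/2210) = 2187/539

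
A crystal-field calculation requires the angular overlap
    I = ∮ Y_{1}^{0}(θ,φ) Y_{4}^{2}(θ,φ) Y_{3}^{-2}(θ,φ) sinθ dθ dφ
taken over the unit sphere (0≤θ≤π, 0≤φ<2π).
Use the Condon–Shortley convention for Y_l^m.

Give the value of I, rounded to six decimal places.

0.213244

Checks pass: Σm=0; 8 even; l₃=3∈[3,5].
(2·1+1)(2·4+1)(2·3+1) = 189
Δ: 2! 0! 6! / 9! → 1/252
sum: t=1:−1/36 = -1/36
3j²(1 4 3; 0 0 0) = Δ·Π!·Σ² = 4/63  (sign +1)
sum: t=1:−1/120 = -1/120
3j²(1 4 3; 0 2 -2) = Δ·Π!·Σ² = 1/21  (sign +1)
combine: 4πI² = 189·4/63·1/21 = 4/7
take √, sign +1: I = 0.21324362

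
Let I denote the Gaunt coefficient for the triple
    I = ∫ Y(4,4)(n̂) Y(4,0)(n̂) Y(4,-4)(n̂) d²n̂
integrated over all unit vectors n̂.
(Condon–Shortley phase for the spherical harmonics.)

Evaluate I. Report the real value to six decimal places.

0.106525

Rules hold: Σm=0, L=12 even, 0≤4≤8.
N = 9·9·9 = 729
Δ = 4!·4!·4!/13! = 1/450450
Racah Σ t=0..4: t=0:+1/13824 t=1:−1/216 t=2:+1/64 t=3:−1/216 t=4:+1/13824 = 5/768
⇒ 3j(4 4 4; 0 0 0)² = 18/1001, sgn +1
Racah Σ t=0..0: t=0:+1/13824 = 1/13824
⇒ 3j(4 4 4; 4 0 -4)² = 14/1287, sgn +1
4πI² = N·(3j₀)²·(3jₘ)² = 2916/20449
I = +1·√(0.142599/4π) = 0.10652531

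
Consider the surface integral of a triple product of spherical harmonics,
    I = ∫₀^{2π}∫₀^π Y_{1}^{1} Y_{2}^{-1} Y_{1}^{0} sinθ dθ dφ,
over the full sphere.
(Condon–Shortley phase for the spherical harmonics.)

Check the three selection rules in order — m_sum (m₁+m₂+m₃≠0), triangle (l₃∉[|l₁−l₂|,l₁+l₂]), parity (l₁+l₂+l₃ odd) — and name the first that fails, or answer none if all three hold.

m₁+m₂+m₃ = 1 − 1 + 0 = 0  ✓
triangle: |1−2|=1 ≤ l₃=1 ≤ 1+2=3  ✓
parity: l₁+l₂+l₃ = 4 is even  ✓

none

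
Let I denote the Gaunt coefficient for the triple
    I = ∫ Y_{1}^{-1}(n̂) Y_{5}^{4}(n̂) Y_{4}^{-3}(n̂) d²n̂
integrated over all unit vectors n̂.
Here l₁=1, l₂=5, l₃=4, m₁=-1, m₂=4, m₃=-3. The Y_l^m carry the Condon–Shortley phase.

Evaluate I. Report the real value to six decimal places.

0.294638

Checks pass: Σm=0; 10 even; l₃=4∈[4,6].
(2·1+1)(2·5+1)(2·4+1) = 297
Δ: 2! 0! 8! / 11! → 1/495
sum: t=1:−1/576 = -1/576
3j²(1 5 4; 0 0 0) = Δ·Π!·Σ² = 5/99  (sign -1)
sum: t=2:+1/10080 = 1/10080
3j²(1 5 4; -1 4 -3) = Δ·Π!·Σ² = 4/55  (sign -1)
combine: 4πI² = 297·5/99·4/55 = 12/11
take √, sign +1: I = 0.29463840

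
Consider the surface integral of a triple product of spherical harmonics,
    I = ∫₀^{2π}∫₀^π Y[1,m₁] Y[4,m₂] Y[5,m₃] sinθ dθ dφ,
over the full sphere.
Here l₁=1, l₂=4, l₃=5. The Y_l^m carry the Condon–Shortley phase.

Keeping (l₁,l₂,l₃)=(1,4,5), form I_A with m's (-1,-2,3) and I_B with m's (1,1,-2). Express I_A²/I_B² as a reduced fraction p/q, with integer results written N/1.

4/3

l's match ⇒ only the (l;m) 3-j factors differ between A and B.
A: triangle coeff Δ(1,4,5) = 1/495; Σ_t [0,0]: t=0:+1/2880 = 1/2880; (3j)²=28/495 [(1 4 5; -1 -2 3)], sign=+1
B: triangle coeff Δ(1,4,5) = 1/495; Σ_t [0,0]: t=0:+1/1440 = 1/1440; (3j)²=7/165 [(1 4 5; 1 1 -2)], sign=-1
I_A²/I_B² = (28/495)/(7/165) = 4/3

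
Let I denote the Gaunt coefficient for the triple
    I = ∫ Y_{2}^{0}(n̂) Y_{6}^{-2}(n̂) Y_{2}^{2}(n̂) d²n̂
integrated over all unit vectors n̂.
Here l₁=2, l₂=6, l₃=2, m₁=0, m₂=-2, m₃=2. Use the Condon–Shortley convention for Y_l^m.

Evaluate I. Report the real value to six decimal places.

0.000000

l₃=2 ∉ [4,8] — triangle fails ⇒ I = 0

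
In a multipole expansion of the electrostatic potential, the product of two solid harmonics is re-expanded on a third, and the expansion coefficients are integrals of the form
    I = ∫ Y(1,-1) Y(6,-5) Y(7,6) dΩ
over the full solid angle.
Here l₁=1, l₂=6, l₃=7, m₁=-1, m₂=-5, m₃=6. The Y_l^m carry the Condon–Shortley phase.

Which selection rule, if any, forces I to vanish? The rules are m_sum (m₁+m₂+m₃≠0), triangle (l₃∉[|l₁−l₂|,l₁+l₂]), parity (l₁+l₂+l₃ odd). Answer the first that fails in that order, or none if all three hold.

none

Σmᵢ = 0  ✓
l₃∈[|l₁−l₂|,l₁+l₂]=[5,7], have l₃=7  ✓
Σlᵢ = 14 ⇒ even  ✓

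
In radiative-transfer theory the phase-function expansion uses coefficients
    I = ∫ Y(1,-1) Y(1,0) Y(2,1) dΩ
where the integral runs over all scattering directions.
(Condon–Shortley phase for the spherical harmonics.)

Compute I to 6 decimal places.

-0.218510

m-sum 0 ✓  L=4 even ✓  0≤2≤2 ✓
Π(2lᵢ+1) = 3×3×5 = 45
triangle coeff Δ(1,1,2) = 1/30
Σ_t [0,0]: t=0:+1/1 = 1/1
(3j)²=2/15 [(1 1 2; 0 0 0)], sign=+1
Σ_t [0,0]: t=0:+1/2 = 1/2
(3j)²=1/10 [(1 1 2; -1 0 1)], sign=-1
⇒ 4πI² = 3/5
I = (-1)√(3/5/(4π)) = -0.21850969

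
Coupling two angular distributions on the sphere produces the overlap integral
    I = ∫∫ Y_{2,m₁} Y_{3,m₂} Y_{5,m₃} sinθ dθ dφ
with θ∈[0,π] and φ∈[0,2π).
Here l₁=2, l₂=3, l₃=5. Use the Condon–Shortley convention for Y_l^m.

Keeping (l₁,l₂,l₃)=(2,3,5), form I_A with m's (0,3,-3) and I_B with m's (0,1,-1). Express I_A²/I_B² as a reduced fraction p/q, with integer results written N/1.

Shared (l₁,l₂,l₃)=(2,3,5): N and (l;000)² cancel in I_A²/I_B².
A: Δ = 0!·4!·6!/11! = 1/2310; Racah Σ t=0..0: t=0:+1/2880 = 1/2880; ⇒ 3j(2 3 5; 0 3 -3)² = 2/165, sgn +1
B: Δ = 0!·4!·6!/11! = 1/2310; Racah Σ t=0..0: t=0:+1/192 = 1/192; ⇒ 3j(2 3 5; 0 1 -1)² = 3/77, sgn +1
I_A²/I_B² = (2/165)/(3/77) = 14/45

14/45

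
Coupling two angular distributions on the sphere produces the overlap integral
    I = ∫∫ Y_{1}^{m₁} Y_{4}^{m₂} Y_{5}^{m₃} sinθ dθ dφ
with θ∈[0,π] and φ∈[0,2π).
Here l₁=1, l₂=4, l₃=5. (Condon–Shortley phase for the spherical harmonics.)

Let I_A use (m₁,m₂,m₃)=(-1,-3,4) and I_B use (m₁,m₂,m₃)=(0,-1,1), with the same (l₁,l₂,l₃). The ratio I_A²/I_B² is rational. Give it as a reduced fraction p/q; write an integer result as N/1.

l's match ⇒ only the (l;m) 3-j factors differ between A and B.
A: triangle coeff Δ(1,4,5) = 1/495; Σ_t [0,0]: t=0:+1/10080 = 1/10080; (3j)²=4/55 [(1 4 5; -1 -3 4)], sign=-1
B: triangle coeff Δ(1,4,5) = 1/495; Σ_t [0,0]: t=0:+1/720 = 1/720; (3j)²=8/165 [(1 4 5; 0 -1 1)], sign=+1
I_A²/I_B² = (4/55)/(8/165) = 3/2

3/2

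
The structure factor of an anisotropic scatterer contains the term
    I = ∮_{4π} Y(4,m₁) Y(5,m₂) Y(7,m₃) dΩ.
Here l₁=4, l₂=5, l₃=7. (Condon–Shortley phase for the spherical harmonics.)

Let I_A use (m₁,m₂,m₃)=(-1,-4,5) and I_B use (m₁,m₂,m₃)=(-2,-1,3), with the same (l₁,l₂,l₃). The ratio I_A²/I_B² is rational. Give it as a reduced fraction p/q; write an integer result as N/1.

Same 4,5,7: normalisation and zero-m 3j drop out of the ratio.
A: Δ: 2! 6! 8! / 17! → 1/6126120; sum: t=0:+1/1209600 t=1:−1/1935360 = 1/3225600; 3j²(4 5 7; -1 -4 5) = Δ·Π!·Σ² = 243/61880  (sign +1)
B: Δ: 2! 6! 8! / 17! → 1/6126120; sum: t=0:+1/829440 t=1:−1/86400 t=2:+1/138240 = -13/4147200; 3j²(4 5 7; -2 -1 3) = Δ·Π!·Σ² = 13/3740  (sign -1)
I_A²/I_B² = (243/61880)/(13/3740) = 2673/2366

2673/2366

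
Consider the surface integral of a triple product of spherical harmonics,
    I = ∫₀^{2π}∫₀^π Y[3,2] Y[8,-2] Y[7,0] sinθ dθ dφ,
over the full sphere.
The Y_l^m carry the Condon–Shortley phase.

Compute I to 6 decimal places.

Rules hold: Σm=0, L=18 even, 5≤7≤11.
N = 7·17·15 = 1785
Δ = 4!·2!·12!/19! = 1/5290740
Racah Σ t=1..3: t=1:−1/7257600 t=2:+1/2073600 t=3:−1/7257600 = 1/4838400
⇒ 3j(3 8 7; 0 0 0)² = 252/20995, sgn -1
Racah Σ t=0..1: t=0:+1/12441600 t=1:−1/7257600 = -1/17418240
⇒ 3j(3 8 7; 2 -2 0)² = 125/25194, sgn +1
4πI² = N·(3j₀)²·(3jₘ)² = 110250/1037153
I = -1·√(0.106301/4π) = -0.09197355

-0.091974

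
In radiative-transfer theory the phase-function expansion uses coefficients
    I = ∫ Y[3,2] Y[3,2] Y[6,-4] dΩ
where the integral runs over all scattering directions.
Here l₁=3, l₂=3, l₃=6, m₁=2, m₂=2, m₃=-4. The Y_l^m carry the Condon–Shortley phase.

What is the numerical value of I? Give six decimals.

0.266131

m-sum 0 ✓  L=12 even ✓  0≤6≤6 ✓
Π(2lᵢ+1) = 7×7×13 = 637
triangle coeff Δ(3,3,6) = 1/12012
Σ_t [0,0]: t=0:+1/1296 = 1/1296
(3j)²=100/3003 [(3 3 6; 0 0 0)], sign=+1
Σ_t [0,0]: t=0:+1/14400 = 1/14400
(3j)²=6/143 [(3 3 6; 2 2 -4)], sign=+1
⇒ 4πI² = 1400/1573
I = (+1)√(1400/1573/(4π)) = 0.26613055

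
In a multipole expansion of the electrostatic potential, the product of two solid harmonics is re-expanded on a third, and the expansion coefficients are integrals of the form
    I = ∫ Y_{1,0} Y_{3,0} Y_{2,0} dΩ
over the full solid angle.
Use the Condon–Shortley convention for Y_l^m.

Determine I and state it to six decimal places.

Rules hold: Σm=0, L=6 even, 2≤2≤4.
N = 3·7·5 = 105
Δ = 2!·0!·4!/7! = 1/105
Racah Σ t=1..1: t=1:−1/4 = -1/4
⇒ 3j(1 3 2; 0 0 0)² = 3/35, sgn -1
(m-triple is (0,0,0) — same symbol as above.)
4πI² = N·(3j₀)²·(3jₘ)² = 27/35
I = +1·√(0.771429/4π) = 0.24776670

0.247767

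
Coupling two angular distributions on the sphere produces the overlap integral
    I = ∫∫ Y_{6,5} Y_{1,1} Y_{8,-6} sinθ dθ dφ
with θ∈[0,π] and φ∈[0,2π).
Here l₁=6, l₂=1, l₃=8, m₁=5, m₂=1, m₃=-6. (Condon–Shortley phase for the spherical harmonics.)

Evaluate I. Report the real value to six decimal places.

l₃=8 ∉ [5,7] — triangle fails ⇒ I = 0

0.000000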